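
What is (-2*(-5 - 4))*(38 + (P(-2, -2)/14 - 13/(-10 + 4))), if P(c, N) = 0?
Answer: 723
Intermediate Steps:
(-2*(-5 - 4))*(38 + (P(-2, -2)/14 - 13/(-10 + 4))) = (-2*(-5 - 4))*(38 + (0/14 - 13/(-10 + 4))) = (-2*(-9))*(38 + (0*(1/14) - 13/(-6))) = 18*(38 + (0 - 13*(-⅙))) = 18*(38 + (0 + 13/6)) = 18*(38 + 13/6) = 18*(241/6) = 723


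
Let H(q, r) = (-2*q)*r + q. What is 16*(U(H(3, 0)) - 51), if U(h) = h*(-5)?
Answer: -1056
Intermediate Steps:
H(q, r) = q - 2*q*r (H(q, r) = -2*q*r + q = q - 2*q*r)
U(h) = -5*h
16*(U(H(3, 0)) - 51) = 16*(-15*(1 - 2*0) - 51) = 16*(-15*(1 + 0) - 51) = 16*(-15 - 51) = 16*(-66) = -1056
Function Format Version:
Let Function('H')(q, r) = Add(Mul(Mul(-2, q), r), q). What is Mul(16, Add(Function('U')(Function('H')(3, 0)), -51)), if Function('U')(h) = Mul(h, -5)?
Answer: -1056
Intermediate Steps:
Function('H')(q, r) = Add(q, Mul(-2, q, r)) (Function('H')(q, r) = Add(Mul(-2, q, r), q) = Add(q, Mul(-2, q, r)))
Function('U')(h) = Mul(-5, h)
Mul(16, Add(Function('U')(Function('H')(3, 0)), -51)) = Mul(16, Add(Mul(-5, Mul(3, Add(1, Mul(-2, 0)))), -51)) = Mul(16, Add(Mul(-5, Mul(3, Add(1, 0))), -51)) = Mul(16, Add(Mul(-5, Mul(3, 1)), -51)) = Mul(16, Add(Mul(-5, 3), -51)) = Mul(16, Add(-15, -51)) = Mul(16, -66) = -1056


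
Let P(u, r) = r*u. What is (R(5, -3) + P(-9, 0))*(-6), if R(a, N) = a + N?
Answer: -12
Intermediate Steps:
R(a, N) = N + a
(R(5, -3) + P(-9, 0))*(-6) = ((-3 + 5) + 0*(-9))*(-6) = (2 + 0)*(-6) = 2*(-6) = -12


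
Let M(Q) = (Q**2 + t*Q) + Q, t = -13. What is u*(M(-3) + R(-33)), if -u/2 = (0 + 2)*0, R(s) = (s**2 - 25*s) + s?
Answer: 0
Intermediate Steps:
R(s) = s**2 - 24*s
M(Q) = Q**2 - 12*Q (M(Q) = (Q**2 - 13*Q) + Q = Q**2 - 12*Q)
u = 0 (u = -2*(0 + 2)*0 = -4*0 = -2*0 = 0)
u*(M(-3) + R(-33)) = 0*(-3*(-12 - 3) - 33*(-24 - 33)) = 0*(-3*(-15) - 33*(-57)) = 0*(45 + 1881) = 0*1926 = 0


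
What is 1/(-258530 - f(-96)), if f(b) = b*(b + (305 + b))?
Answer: -1/247682 ≈ -4.0374e-6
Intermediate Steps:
f(b) = b*(305 + 2*b)
1/(-258530 - f(-96)) = 1/(-258530 - (-96)*(305 + 2*(-96))) = 1/(-258530 - (-96)*(305 - 192)) = 1/(-258530 - (-96)*113) = 1/(-258530 - 1*(-10848)) = 1/(-258530 + 10848) = 1/(-247682) = -1/247682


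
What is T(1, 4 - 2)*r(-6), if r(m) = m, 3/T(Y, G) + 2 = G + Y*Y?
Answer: -18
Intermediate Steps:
T(Y, G) = 3/(-2 + G + Y**2) (T(Y, G) = 3/(-2 + (G + Y*Y)) = 3/(-2 + (G + Y**2)) = 3/(-2 + G + Y**2))
T(1, 4 - 2)*r(-6) = (3/(-2 + (4 - 2) + 1**2))*(-6) = (3/(-2 + 2 + 1))*(-6) = (3/1)*(-6) = (3*1)*(-6) = 3*(-6) = -18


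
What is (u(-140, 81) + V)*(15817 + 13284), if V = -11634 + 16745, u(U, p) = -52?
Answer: 147221959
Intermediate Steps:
V = 5111
(u(-140, 81) + V)*(15817 + 13284) = (-52 + 5111)*(15817 + 13284) = 5059*29101 = 147221959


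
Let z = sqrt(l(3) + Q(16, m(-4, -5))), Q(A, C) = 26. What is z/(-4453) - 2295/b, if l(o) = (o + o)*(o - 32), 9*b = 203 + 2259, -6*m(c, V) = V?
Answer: -20655/2462 - 2*I*sqrt(37)/4453 ≈ -8.3895 - 0.002732*I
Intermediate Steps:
m(c, V) = -V/6
b = 2462/9 (b = (203 + 2259)/9 = (1/9)*2462 = 2462/9 ≈ 273.56)
l(o) = 2*o*(-32 + o) (l(o) = (2*o)*(-32 + o) = 2*o*(-32 + o))
z = 2*I*sqrt(37) (z = sqrt(2*3*(-32 + 3) + 26) = sqrt(2*3*(-29) + 26) = sqrt(-174 + 26) = sqrt(-148) = 2*I*sqrt(37) ≈ 12.166*I)
z/(-4453) - 2295/b = (2*I*sqrt(37))/(-4453) - 2295/2462/9 = (2*I*sqrt(37))*(-1/4453) - 2295*9/2462 = -2*I*sqrt(37)/4453 - 20655/2462 = -20655/2462 - 2*I*sqrt(37)/4453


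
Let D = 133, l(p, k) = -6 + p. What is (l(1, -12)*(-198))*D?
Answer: 131670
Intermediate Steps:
(l(1, -12)*(-198))*D = ((-6 + 1)*(-198))*133 = -5*(-198)*133 = 990*133 = 131670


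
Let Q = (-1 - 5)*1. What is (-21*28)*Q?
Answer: 3528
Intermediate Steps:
Q = -6 (Q = -6*1 = -6)
(-21*28)*Q = -21*28*(-6) = -588*(-6) = 3528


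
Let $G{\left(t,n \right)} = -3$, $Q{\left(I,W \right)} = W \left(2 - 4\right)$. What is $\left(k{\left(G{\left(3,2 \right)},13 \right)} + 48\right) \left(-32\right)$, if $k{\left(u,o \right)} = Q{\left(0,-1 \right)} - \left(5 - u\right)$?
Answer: $-1344$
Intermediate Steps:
$Q{\left(I,W \right)} = - 2 W$ ($Q{\left(I,W \right)} = W \left(-2\right) = - 2 W$)
$k{\left(u,o \right)} = -3 + u$ ($k{\left(u,o \right)} = \left(-2\right) \left(-1\right) - \left(5 - u\right) = 2 + \left(-5 + u\right) = -3 + u$)
$\left(k{\left(G{\left(3,2 \right)},13 \right)} + 48\right) \left(-32\right) = \left(\left(-3 - 3\right) + 48\right) \left(-32\right) = \left(-6 + 48\right) \left(-32\right) = 42 \left(-32\right) = -1344$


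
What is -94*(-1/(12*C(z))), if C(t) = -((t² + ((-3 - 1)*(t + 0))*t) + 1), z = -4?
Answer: ⅙ ≈ 0.16667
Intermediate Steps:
C(t) = -1 + 3*t² (C(t) = -((t² + (-4*t)*t) + 1) = -((t² - 4*t²) + 1) = -(-3*t² + 1) = -(1 - 3*t²) = -1 + 3*t²)
-94*(-1/(12*C(z))) = -94*(-1/(12*(-1 + 3*(-4)²))) = -94*(-1/(12*(-1 + 3*16))) = -94*(-1/(12*(-1 + 48))) = -94/(-4*47*3) = -94/((-188*3)) = -94/(-564) = -94*(-1/564) = ⅙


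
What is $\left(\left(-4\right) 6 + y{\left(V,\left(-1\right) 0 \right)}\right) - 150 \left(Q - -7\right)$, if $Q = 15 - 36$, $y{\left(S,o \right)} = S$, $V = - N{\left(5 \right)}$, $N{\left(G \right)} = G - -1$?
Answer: $2070$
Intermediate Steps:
$N{\left(G \right)} = 1 + G$ ($N{\left(G \right)} = G + 1 = 1 + G$)
$V = -6$ ($V = - (1 + 5) = \left(-1\right) 6 = -6$)
$Q = -21$
$\left(\left(-4\right) 6 + y{\left(V,\left(-1\right) 0 \right)}\right) - 150 \left(Q - -7\right) = \left(\left(-4\right) 6 - 6\right) - 150 \left(-21 - -7\right) = \left(-24 - 6\right) - 150 \left(-21 + 7\right) = -30 - -2100 = -30 + 2100 = 2070$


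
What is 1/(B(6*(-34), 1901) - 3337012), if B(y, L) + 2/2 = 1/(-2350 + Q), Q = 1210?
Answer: -1140/3804194821 ≈ -2.9967e-7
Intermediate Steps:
B(y, L) = -1141/1140 (B(y, L) = -1 + 1/(-2350 + 1210) = -1 + 1/(-1140) = -1 - 1/1140 = -1141/1140)
1/(B(6*(-34), 1901) - 3337012) = 1/(-1141/1140 - 3337012) = 1/(-3804194821/1140) = -1140/3804194821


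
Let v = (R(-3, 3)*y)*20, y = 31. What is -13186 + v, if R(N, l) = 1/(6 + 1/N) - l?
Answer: -253922/17 ≈ -14937.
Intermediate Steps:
v = -29760/17 (v = (((-3 - 1*3 - 6*(-3)*3)/(1 + 6*(-3)))*31)*20 = (((-3 - 3 + 54)/(1 - 18))*31)*20 = ((48/(-17))*31)*20 = (-1/17*48*31)*20 = -48/17*31*20 = -1488/17*20 = -29760/17 ≈ -1750.6)
-13186 + v = -13186 - 29760/17 = -253922/17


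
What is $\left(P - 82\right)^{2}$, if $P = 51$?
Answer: $961$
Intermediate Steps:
$\left(P - 82\right)^{2} = \left(51 - 82\right)^{2} = \left(-31\right)^{2} = 961$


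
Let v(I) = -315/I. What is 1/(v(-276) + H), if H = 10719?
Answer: 92/986253 ≈ 9.3282e-5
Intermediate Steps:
1/(v(-276) + H) = 1/(-315/(-276) + 10719) = 1/(-315*(-1/276) + 10719) = 1/(105/92 + 10719) = 1/(986253/92) = 92/986253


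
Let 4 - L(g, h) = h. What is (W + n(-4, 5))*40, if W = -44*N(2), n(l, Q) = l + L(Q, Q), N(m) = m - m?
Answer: -200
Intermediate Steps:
L(g, h) = 4 - h
N(m) = 0
n(l, Q) = 4 + l - Q (n(l, Q) = l + (4 - Q) = 4 + l - Q)
W = 0 (W = -44*0 = 0)
(W + n(-4, 5))*40 = (0 + (4 - 4 - 1*5))*40 = (0 + (4 - 4 - 5))*40 = (0 - 5)*40 = -5*40 = -200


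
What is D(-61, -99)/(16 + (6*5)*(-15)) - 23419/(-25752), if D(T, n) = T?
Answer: 5867359/5588184 ≈ 1.0500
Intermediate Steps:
D(-61, -99)/(16 + (6*5)*(-15)) - 23419/(-25752) = -61/(16 + (6*5)*(-15)) - 23419/(-25752) = -61/(16 + 30*(-15)) - 23419*(-1/25752) = -61/(16 - 450) + 23419/25752 = -61/(-434) + 23419/25752 = -61*(-1/434) + 23419/25752 = 61/434 + 23419/25752 = 5867359/5588184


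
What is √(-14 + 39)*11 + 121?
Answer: 176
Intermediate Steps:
√(-14 + 39)*11 + 121 = √25*11 + 121 = 5*11 + 121 = 55 + 121 = 176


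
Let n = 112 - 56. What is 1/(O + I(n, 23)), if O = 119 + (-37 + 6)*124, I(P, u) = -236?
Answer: -1/3961 ≈ -0.00025246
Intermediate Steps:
n = 56
O = -3725 (O = 119 - 31*124 = 119 - 3844 = -3725)
1/(O + I(n, 23)) = 1/(-3725 - 236) = 1/(-3961) = -1/3961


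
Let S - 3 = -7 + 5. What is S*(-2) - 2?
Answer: -4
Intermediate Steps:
S = 1 (S = 3 + (-7 + 5) = 3 - 2 = 1)
S*(-2) - 2 = 1*(-2) - 2 = -2 - 2 = -4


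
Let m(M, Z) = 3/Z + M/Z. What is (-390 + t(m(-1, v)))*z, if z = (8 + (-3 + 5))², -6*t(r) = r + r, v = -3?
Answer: -350800/9 ≈ -38978.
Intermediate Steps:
t(r) = -r/3 (t(r) = -(r + r)/6 = -r/3)
z = 100 (z = (8 + 2)² = 10² = 100)
(-390 + t(m(-1, v)))*z = (-390 - (3 - 1)/(3*(-3)))*100 = (-390 - (-1)*2/9)*100 = (-390 - ⅓*(-⅔))*100 = (-390 + 2/9)*100 = -3508/9*100 = -350800/9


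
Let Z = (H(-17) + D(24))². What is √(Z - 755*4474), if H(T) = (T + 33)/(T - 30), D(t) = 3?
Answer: I*√7461699205/47 ≈ 1837.9*I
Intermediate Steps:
H(T) = (33 + T)/(-30 + T)
Z = 15625/2209 (Z = ((33 - 17)/(-30 - 17) + 3)² = (16/(-47) + 3)² = (-1/47*16 + 3)² = (-16/47 + 3)² = (125/47)² = 15625/2209 ≈ 7.0733)
√(Z - 755*4474) = √(15625/2209 - 755*4474) = √(15625/2209 - 3377870) = √(-7461699205/2209) = I*√7461699205/47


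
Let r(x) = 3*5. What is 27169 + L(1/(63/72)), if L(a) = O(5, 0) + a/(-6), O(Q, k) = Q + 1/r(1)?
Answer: 2853257/105 ≈ 27174.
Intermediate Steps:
r(x) = 15
O(Q, k) = 1/15 + Q (O(Q, k) = Q + 1/15 = 1/15 + Q)
L(a) = 76/15 - a/6 (L(a) = (1/15 + 5) + a/(-6) = 76/15 - a/6)
27169 + L(1/(63/72)) = 27169 + (76/15 - 1/(6*(63/72))) = 27169 + (76/15 - 1/(6*(63*(1/72)))) = 27169 + (76/15 - 1/(6*7/8)) = 27169 + (76/15 - 1/6*8/7) = 27169 + (76/15 - 4/21) = 27169 + 512/105 = 2853257/105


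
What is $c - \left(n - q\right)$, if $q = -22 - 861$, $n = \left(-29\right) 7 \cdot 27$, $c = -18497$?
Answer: $-13899$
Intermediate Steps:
$n = -5481$ ($n = \left(-203\right) 27 = -5481$)
$q = -883$ ($q = -22 - 861 = -883$)
$c - \left(n - q\right) = -18497 - -4598 = -18497 + \left(-883 + 5481\right) = -18497 + 4598 = -13899$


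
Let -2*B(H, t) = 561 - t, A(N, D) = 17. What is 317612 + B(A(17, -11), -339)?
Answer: 317162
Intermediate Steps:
B(H, t) = -561/2 + t/2 (B(H, t) = -(561 - t)/2 = -561/2 + t/2)
317612 + B(A(17, -11), -339) = 317612 + (-561/2 + (1/2)*(-339)) = 317612 + (-561/2 - 339/2) = 317612 - 450 = 317162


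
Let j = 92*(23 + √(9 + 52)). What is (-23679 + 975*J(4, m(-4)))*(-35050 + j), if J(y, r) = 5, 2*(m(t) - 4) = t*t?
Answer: 619290936 - 1729968*√61 ≈ 6.0578e+8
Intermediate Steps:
j = 2116 + 92*√61 (j = 92*(23 + √61) = 2116 + 92*√61 ≈ 2834.5)
m(t) = 4 + t²/2 (m(t) = 4 + (t*t)/2 = 4 + t²/2)
(-23679 + 975*J(4, m(-4)))*(-35050 + j) = (-23679 + 975*5)*(-35050 + (2116 + 92*√61)) = (-23679 + 4875)*(-32934 + 92*√61) = -18804*(-32934 + 92*√61) = 619290936 - 1729968*√61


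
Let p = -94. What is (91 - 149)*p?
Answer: 5452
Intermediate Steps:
(91 - 149)*p = (91 - 149)*(-94) = -58*(-94) = 5452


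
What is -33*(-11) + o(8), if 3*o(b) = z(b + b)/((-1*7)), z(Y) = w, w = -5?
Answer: 7628/21 ≈ 363.24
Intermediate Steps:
z(Y) = -5
o(b) = 5/21 (o(b) = (-5/((-1*7)))/3 = (-5/(-7))/3 = (-5*(-⅐))/3 = (⅓)*(5/7) = 5/21)
-33*(-11) + o(8) = -33*(-11) + 5/21 = 363 + 5/21 = 7628/21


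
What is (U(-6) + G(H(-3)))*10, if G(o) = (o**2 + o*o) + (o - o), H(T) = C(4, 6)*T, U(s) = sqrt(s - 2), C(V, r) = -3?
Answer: 1620 + 20*I*sqrt(2) ≈ 1620.0 + 28.284*I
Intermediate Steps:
U(s) = sqrt(-2 + s)
H(T) = -3*T
G(o) = 2*o**2 (G(o) = (o**2 + o**2) + 0 = 2*o**2 + 0 = 2*o**2)
(U(-6) + G(H(-3)))*10 = (sqrt(-2 - 6) + 2*(-3*(-3))**2)*10 = (sqrt(-8) + 2*9**2)*10 = (2*I*sqrt(2) + 2*81)*10 = (2*I*sqrt(2) + 162)*10 = (162 + 2*I*sqrt(2))*10 = 1620 + 20*I*sqrt(2)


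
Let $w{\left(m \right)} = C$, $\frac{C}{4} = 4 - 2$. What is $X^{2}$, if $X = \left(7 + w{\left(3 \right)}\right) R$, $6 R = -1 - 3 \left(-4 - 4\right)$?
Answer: $\frac{13225}{4} \approx 3306.3$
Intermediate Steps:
$C = 8$ ($C = 4 \left(4 - 2\right) = 4 \cdot 2 = 8$)
$R = \frac{23}{6}$ ($R = \frac{-1 - 3 \left(-4 - 4\right)}{6} = \frac{-1 - -24}{6} = \frac{-1 + 24}{6} = \frac{1}{6} \cdot 23 = \frac{23}{6} \approx 3.8333$)
$w{\left(m \right)} = 8$
$X = \frac{115}{2}$ ($X = \left(7 + 8\right) \frac{23}{6} = 15 \cdot \frac{23}{6} = \frac{115}{2} \approx 57.5$)
$X^{2} = \left(\frac{115}{2}\right)^{2} = \frac{13225}{4}$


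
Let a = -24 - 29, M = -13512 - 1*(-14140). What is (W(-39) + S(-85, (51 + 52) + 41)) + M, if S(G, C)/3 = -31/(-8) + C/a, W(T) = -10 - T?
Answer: 280041/424 ≈ 660.47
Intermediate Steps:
M = 628 (M = -13512 + 14140 = 628)
a = -53
S(G, C) = 93/8 - 3*C/53 (S(G, C) = 3*(-31/(-8) + C/(-53)) = 3*(-31*(-1/8) + C*(-1/53)) = 3*(31/8 - C/53) = 93/8 - 3*C/53)
(W(-39) + S(-85, (51 + 52) + 41)) + M = ((-10 - 1*(-39)) + (93/8 - 3*((51 + 52) + 41)/53)) + 628 = ((-10 + 39) + (93/8 - 3*(103 + 41)/53)) + 628 = (29 + (93/8 - 3/53*144)) + 628 = (29 + (93/8 - 432/53)) + 628 = (29 + 1473/424) + 628 = 13769/424 + 628 = 280041/424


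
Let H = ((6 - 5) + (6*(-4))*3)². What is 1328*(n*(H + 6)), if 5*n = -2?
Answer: -13404832/5 ≈ -2.6810e+6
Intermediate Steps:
n = -⅖ (n = (⅕)*(-2) = -⅖ ≈ -0.40000)
H = 5041 (H = (1 - 24*3)² = (1 - 72)² = (-71)² = 5041)
1328*(n*(H + 6)) = 1328*(-2*(5041 + 6)/5) = 1328*(-⅖*5047) = 1328*(-10094/5) = -13404832/5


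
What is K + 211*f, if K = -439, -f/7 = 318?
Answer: -470125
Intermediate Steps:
f = -2226 (f = -7*318 = -2226)
K + 211*f = -439 + 211*(-2226) = -439 - 469686 = -470125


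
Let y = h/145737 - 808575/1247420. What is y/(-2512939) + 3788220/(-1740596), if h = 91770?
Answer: -201703009423686274265/92677683075041607972 ≈ -2.1764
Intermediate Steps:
y = -224237425/12119683236 (y = 91770/145737 - 808575/1247420 = 91770*(1/145737) - 808575*1/1247420 = 30590/48579 - 161715/249484 = -224237425/12119683236 ≈ -0.018502)
y/(-2512939) + 3788220/(-1740596) = -224237425/12119683236/(-2512939) + 3788220/(-1740596) = -224237425/12119683236*(-1/2512939) + 3788220*(-1/1740596) = 224237425/30456024671390604 - 947055/435149 = -201703009423686274265/92677683075041607972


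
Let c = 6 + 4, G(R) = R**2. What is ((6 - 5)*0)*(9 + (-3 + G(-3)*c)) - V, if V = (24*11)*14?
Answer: -3696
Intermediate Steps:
V = 3696 (V = 264*14 = 3696)
c = 10
((6 - 5)*0)*(9 + (-3 + G(-3)*c)) - V = ((6 - 5)*0)*(9 + (-3 + (-3)**2*10)) - 1*3696 = (1*0)*(9 + (-3 + 9*10)) - 3696 = 0*(9 + (-3 + 90)) - 3696 = 0*(9 + 87) - 3696 = 0*96 - 3696 = 0 - 3696 = -3696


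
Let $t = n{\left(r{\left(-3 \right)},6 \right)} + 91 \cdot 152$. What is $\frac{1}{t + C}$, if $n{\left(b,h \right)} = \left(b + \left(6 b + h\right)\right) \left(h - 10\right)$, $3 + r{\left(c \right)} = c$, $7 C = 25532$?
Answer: $\frac{7}{123364} \approx 5.6743 \cdot 10^{-5}$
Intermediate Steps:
$C = \frac{25532}{7}$ ($C = \frac{1}{7} \cdot 25532 = \frac{25532}{7} \approx 3647.4$)
$r{\left(c \right)} = -3 + c$
$n{\left(b,h \right)} = \left(-10 + h\right) \left(h + 7 b\right)$ ($n{\left(b,h \right)} = \left(b + \left(h + 6 b\right)\right) \left(-10 + h\right) = \left(h + 7 b\right) \left(-10 + h\right) = \left(-10 + h\right) \left(h + 7 b\right)$)
$t = 13976$ ($t = \left(6^{2} - 70 \left(-3 - 3\right) - 60 + 7 \left(-3 - 3\right) 6\right) + 91 \cdot 152 = \left(36 - -420 - 60 + 7 \left(-6\right) 6\right) + 13832 = \left(36 + 420 - 60 - 252\right) + 13832 = 144 + 13832 = 13976$)
$\frac{1}{t + C} = \frac{1}{13976 + \frac{25532}{7}} = \frac{1}{\frac{123364}{7}} = \frac{7}{123364}$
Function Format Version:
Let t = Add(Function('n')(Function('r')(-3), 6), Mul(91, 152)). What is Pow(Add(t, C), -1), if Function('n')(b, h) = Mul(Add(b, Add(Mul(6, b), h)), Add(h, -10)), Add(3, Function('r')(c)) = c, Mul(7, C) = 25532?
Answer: Rational(7, 123364) ≈ 5.6743e-5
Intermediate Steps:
C = Rational(25532, 7) (C = Mul(Rational(1, 7), 25532) = Rational(25532, 7) ≈ 3647.4)
Function('r')(c) = Add(-3, c)
Function('n')(b, h) = Mul(Add(-10, h), Add(h, Mul(7, b))) (Function('n')(b, h) = Mul(Add(b, Add(h, Mul(6, b))), Add(-10, h)) = Mul(Add(h, Mul(7, b)), Add(-10, h)) = Mul(Add(-10, h), Add(h, Mul(7, b))))
t = 13976 (t = Add(Add(Pow(6, 2), Mul(-70, Add(-3, -3)), Mul(-10, 6), Mul(7, Add(-3, -3), 6)), Mul(91, 152)) = Add(Add(36, Mul(-70, -6), -60, Mul(7, -6, 6)), 13832) = Add(Add(36, 420, -60, -252), 13832) = Add(144, 13832) = 13976)
Pow(Add(t, C), -1) = Pow(Add(13976, Rational(25532, 7)), -1) = Pow(Rational(123364, 7), -1) = Rational(7, 123364)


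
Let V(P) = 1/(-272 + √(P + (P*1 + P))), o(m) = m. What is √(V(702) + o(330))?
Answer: √(89759 - 2970*√26)/√(272 - 9*√26) ≈ 18.166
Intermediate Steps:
V(P) = 1/(-272 + √3*√P) (V(P) = 1/(-272 + √(P + (P + P))) = 1/(-272 + √(P + 2*P)) = 1/(-272 + √(3*P)) = 1/(-272 + √3*√P))
√(V(702) + o(330)) = √(1/(-272 + √3*√702) + 330) = √(1/(-272 + √3*(3*√78)) + 330) = √(1/(-272 + 9*√26) + 330) = √(330 + 1/(-272 + 9*√26))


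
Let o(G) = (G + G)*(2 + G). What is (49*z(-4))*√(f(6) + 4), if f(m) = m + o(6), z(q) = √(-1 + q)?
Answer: 49*I*√530 ≈ 1128.1*I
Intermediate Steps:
o(G) = 2*G*(2 + G) (o(G) = (2*G)*(2 + G) = 2*G*(2 + G))
f(m) = 96 + m (f(m) = m + 2*6*(2 + 6) = m + 2*6*8 = m + 96 = 96 + m)
(49*z(-4))*√(f(6) + 4) = (49*√(-1 - 4))*√((96 + 6) + 4) = (49*√(-5))*√(102 + 4) = (49*(I*√5))*√106 = (49*I*√5)*√106 = 49*I*√530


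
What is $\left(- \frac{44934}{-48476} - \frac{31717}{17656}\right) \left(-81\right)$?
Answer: $\frac{15069211407}{213973064} \approx 70.426$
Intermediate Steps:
$\left(- \frac{44934}{-48476} - \frac{31717}{17656}\right) \left(-81\right) = \left(\left(-44934\right) \left(- \frac{1}{48476}\right) - \frac{31717}{17656}\right) \left(-81\right) = \left(\frac{22467}{24238} - \frac{31717}{17656}\right) \left(-81\right) = \left(- \frac{186039647}{213973064}\right) \left(-81\right) = \frac{15069211407}{213973064}$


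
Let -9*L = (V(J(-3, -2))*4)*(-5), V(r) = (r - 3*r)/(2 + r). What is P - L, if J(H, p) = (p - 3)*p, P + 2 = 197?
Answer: 5365/27 ≈ 198.70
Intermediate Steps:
P = 195 (P = -2 + 197 = 195)
J(H, p) = p*(-3 + p) (J(H, p) = (-3 + p)*p = p*(-3 + p))
V(r) = -2*r/(2 + r) (V(r) = (-2*r)/(2 + r) = -2*r/(2 + r))
L = -100/27 (L = --2*(-2*(-3 - 2))/(2 - 2*(-3 - 2))*4*(-5)/9 = --2*(-2*(-5))/(2 - 2*(-5))*4*(-5)/9 = --2*10/(2 + 10)*4*(-5)/9 = --2*10/12*4*(-5)/9 = --2*10*1/12*4*(-5)/9 = -(-5/3*4)*(-5)/9 = -(-20)*(-5)/27 = -1/9*100/3 = -100/27 ≈ -3.7037)
P - L = 195 - 1*(-100/27) = 195 + 100/27 = 5365/27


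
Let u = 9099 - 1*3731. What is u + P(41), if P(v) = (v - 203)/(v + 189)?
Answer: 617239/115 ≈ 5367.3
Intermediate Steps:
P(v) = (-203 + v)/(189 + v)
u = 5368 (u = 9099 - 3731 = 5368)
u + P(41) = 5368 + (-203 + 41)/(189 + 41) = 5368 - 162/230 = 5368 + (1/230)*(-162) = 5368 - 81/115 = 617239/115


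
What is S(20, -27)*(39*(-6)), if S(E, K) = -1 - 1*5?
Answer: 1404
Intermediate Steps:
S(E, K) = -6 (S(E, K) = -1 - 5 = -6)
S(20, -27)*(39*(-6)) = -234*(-6) = -6*(-234) = 1404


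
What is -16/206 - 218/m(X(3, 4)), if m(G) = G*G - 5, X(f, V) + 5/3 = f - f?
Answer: 100963/1030 ≈ 98.022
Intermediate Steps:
X(f, V) = -5/3 (X(f, V) = -5/3 + (f - f) = -5/3 + 0 = -5/3)
m(G) = -5 + G² (m(G) = G² - 5 = -5 + G²)
-16/206 - 218/m(X(3, 4)) = -16/206 - 218/(-5 + (-5/3)²) = -16*1/206 - 218/(-5 + 25/9) = -8/103 - 218/(-20/9) = -8/103 - 218*(-9/20) = -8/103 + 981/10 = 100963/1030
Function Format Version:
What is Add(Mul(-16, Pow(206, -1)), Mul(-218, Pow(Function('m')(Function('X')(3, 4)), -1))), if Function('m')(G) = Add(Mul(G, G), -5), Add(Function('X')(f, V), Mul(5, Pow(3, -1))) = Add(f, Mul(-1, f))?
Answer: Rational(100963, 1030) ≈ 98.022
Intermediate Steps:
Function('X')(f, V) = Rational(-5, 3) (Function('X')(f, V) = Add(Rational(-5, 3), Add(f, Mul(-1, f))) = Add(Rational(-5, 3), 0) = Rational(-5, 3))
Function('m')(G) = Add(-5, Pow(G, 2)) (Function('m')(G) = Add(Pow(G, 2), -5) = Add(-5, Pow(G, 2)))
Add(Mul(-16, Pow(206, -1)), Mul(-218, Pow(Function('m')(Function('X')(3, 4)), -1))) = Add(Mul(-16, Pow(206, -1)), Mul(-218, Pow(Add(-5, Pow(Rational(-5, 3), 2)), -1))) = Add(Mul(-16, Rational(1, 206)), Mul(-218, Pow(Add(-5, Rational(25, 9)), -1))) = Add(Rational(-8, 103), Mul(-218, Pow(Rational(-20, 9), -1))) = Add(Rational(-8, 103), Mul(-218, Rational(-9, 20))) = Add(Rational(-8, 103), Rational(981, 10)) = Rational(100963, 1030)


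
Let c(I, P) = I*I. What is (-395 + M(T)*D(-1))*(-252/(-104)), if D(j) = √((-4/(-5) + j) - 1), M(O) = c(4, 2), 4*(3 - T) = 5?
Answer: -24885/26 + 504*I*√30/65 ≈ -957.12 + 42.47*I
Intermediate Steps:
T = 7/4 (T = 3 - ¼*5 = 3 - 5/4 = 7/4 ≈ 1.7500)
c(I, P) = I²
M(O) = 16 (M(O) = 4² = 16)
D(j) = √(-⅕ + j) (D(j) = √((-4*(-⅕) + j) - 1) = √((⅘ + j) - 1) = √(-⅕ + j))
(-395 + M(T)*D(-1))*(-252/(-104)) = (-395 + 16*(√(-5 + 25*(-1))/5))*(-252/(-104)) = (-395 + 16*(√(-5 - 25)/5))*(-252*(-1/104)) = (-395 + 16*(√(-30)/5))*(63/26) = (-395 + 16*((I*√30)/5))*(63/26) = (-395 + 16*(I*√30/5))*(63/26) = (-395 + 16*I*√30/5)*(63/26) = -24885/26 + 504*I*√30/65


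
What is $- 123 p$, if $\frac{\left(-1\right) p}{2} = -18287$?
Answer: $-4498602$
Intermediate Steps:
$p = 36574$ ($p = \left(-2\right) \left(-18287\right) = 36574$)
$- 123 p = \left(-123\right) 36574 = -4498602$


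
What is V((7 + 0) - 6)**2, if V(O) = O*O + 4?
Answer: 25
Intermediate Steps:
V(O) = 4 + O**2 (V(O) = O**2 + 4 = 4 + O**2)
V((7 + 0) - 6)**2 = (4 + ((7 + 0) - 6)**2)**2 = (4 + (7 - 6)**2)**2 = (4 + 1**2)**2 = (4 + 1)**2 = 5**2 = 25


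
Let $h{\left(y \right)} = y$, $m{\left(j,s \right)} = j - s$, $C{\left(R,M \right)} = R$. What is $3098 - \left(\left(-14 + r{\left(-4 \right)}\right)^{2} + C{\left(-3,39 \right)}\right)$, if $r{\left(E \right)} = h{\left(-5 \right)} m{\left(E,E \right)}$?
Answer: $2905$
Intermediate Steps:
$r{\left(E \right)} = 0$ ($r{\left(E \right)} = - 5 \left(E - E\right) = \left(-5\right) 0 = 0$)
$3098 - \left(\left(-14 + r{\left(-4 \right)}\right)^{2} + C{\left(-3,39 \right)}\right) = 3098 - \left(\left(-14 + 0\right)^{2} - 3\right) = 3098 - \left(\left(-14\right)^{2} - 3\right) = 3098 - \left(196 - 3\right) = 3098 - 193 = 2905$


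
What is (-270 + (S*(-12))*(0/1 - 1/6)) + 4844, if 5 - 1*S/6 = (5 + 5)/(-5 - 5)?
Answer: 4646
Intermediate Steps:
S = 36 (S = 30 - 6*(5 + 5)/(-5 - 5) = 30 - 60/(-10) = 30 - 60*(-1)/10 = 30 - 6*(-1) = 30 + 6 = 36)
(-270 + (S*(-12))*(0/1 - 1/6)) + 4844 = (-270 + (36*(-12))*(0/1 - 1/6)) + 4844 = (-270 - 432*(0*1 - 1*⅙)) + 4844 = (-270 - 432*(0 - ⅙)) + 4844 = (-270 - 432*(-⅙)) + 4844 = (-270 + 72) + 4844 = -198 + 4844 = 4646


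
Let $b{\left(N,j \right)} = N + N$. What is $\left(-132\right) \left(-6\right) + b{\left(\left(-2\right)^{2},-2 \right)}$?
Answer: $800$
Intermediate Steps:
$b{\left(N,j \right)} = 2 N$
$\left(-132\right) \left(-6\right) + b{\left(\left(-2\right)^{2},-2 \right)} = \left(-132\right) \left(-6\right) + 2 \left(-2\right)^{2} = 792 + 2 \cdot 4 = 792 + 8 = 800$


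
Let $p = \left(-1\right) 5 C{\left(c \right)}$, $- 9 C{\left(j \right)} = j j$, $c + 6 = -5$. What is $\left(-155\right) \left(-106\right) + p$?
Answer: $\frac{148475}{9} \approx 16497.0$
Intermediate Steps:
$c = -11$ ($c = -6 - 5 = -11$)
$C{\left(j \right)} = - \frac{j^{2}}{9}$ ($C{\left(j \right)} = - \frac{j j}{9} = - \frac{j^{2}}{9}$)
$p = \frac{605}{9}$ ($p = \left(-1\right) 5 \left(- \frac{\left(-11\right)^{2}}{9}\right) = - 5 \left(\left(- \frac{1}{9}\right) 121\right) = \left(-5\right) \left(- \frac{121}{9}\right) = \frac{605}{9} \approx 67.222$)
$\left(-155\right) \left(-106\right) + p = \left(-155\right) \left(-106\right) + \frac{605}{9} = 16430 + \frac{605}{9} = \frac{148475}{9}$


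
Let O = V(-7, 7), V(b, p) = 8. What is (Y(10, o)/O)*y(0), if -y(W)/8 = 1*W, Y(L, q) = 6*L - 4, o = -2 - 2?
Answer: 0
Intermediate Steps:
o = -4
O = 8
Y(L, q) = -4 + 6*L
y(W) = -8*W
(Y(10, o)/O)*y(0) = ((-4 + 6*10)/8)*(-8*0) = ((-4 + 60)*(⅛))*0 = (56*(⅛))*0 = 7*0 = 0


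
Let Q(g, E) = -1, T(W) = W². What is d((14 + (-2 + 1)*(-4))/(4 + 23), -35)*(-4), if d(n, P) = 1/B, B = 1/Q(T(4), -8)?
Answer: 4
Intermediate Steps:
B = -1 (B = 1/(-1) = -1)
d(n, P) = -1 (d(n, P) = 1/(-1) = -1)
d((14 + (-2 + 1)*(-4))/(4 + 23), -35)*(-4) = -1*(-4) = 4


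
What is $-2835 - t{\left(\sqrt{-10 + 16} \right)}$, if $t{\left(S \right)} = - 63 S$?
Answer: $-2835 + 63 \sqrt{6} \approx -2680.7$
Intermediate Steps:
$-2835 - t{\left(\sqrt{-10 + 16} \right)} = -2835 - - 63 \sqrt{-10 + 16} = -2835 - - 63 \sqrt{6} = -2835 + 63 \sqrt{6}$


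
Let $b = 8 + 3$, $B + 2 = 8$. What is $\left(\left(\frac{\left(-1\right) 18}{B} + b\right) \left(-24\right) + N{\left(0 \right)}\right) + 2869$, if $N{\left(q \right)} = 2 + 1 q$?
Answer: $2679$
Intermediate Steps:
$B = 6$ ($B = -2 + 8 = 6$)
$b = 11$
$N{\left(q \right)} = 2 + q$
$\left(\left(\frac{\left(-1\right) 18}{B} + b\right) \left(-24\right) + N{\left(0 \right)}\right) + 2869 = \left(\left(\frac{\left(-1\right) 18}{6} + 11\right) \left(-24\right) + \left(2 + 0\right)\right) + 2869 = \left(\left(\left(-18\right) \frac{1}{6} + 11\right) \left(-24\right) + 2\right) + 2869 = \left(\left(-3 + 11\right) \left(-24\right) + 2\right) + 2869 = \left(8 \left(-24\right) + 2\right) + 2869 = \left(-192 + 2\right) + 2869 = -190 + 2869 = 2679$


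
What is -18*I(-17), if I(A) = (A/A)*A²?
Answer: -5202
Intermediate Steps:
I(A) = A² (I(A) = 1*A² = A²)
-18*I(-17) = -18*(-17)² = -18*289 = -5202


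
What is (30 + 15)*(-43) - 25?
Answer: -1960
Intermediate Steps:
(30 + 15)*(-43) - 25 = 45*(-43) - 25 = -1935 - 25 = -1960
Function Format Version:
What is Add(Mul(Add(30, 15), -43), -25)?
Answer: -1960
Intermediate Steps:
Add(Mul(Add(30, 15), -43), -25) = Add(Mul(45, -43), -25) = Add(-1935, -25) = -1960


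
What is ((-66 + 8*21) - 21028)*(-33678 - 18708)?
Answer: 1096229436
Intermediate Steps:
((-66 + 8*21) - 21028)*(-33678 - 18708) = ((-66 + 168) - 21028)*(-52386) = (102 - 21028)*(-52386) = -20926*(-52386) = 1096229436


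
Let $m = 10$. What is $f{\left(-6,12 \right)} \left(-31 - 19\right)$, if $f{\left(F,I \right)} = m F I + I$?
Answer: $35400$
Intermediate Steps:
$f{\left(F,I \right)} = I + 10 F I$ ($f{\left(F,I \right)} = 10 F I + I = I + 10 F I$)
$f{\left(-6,12 \right)} \left(-31 - 19\right) = 12 \left(1 + 10 \left(-6\right)\right) \left(-31 - 19\right) = 12 \left(1 - 60\right) \left(-50\right) = 12 \left(-59\right) \left(-50\right) = \left(-708\right) \left(-50\right) = 35400$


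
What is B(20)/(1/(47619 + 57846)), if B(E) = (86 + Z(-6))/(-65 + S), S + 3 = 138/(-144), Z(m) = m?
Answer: -40498560/331 ≈ -1.2235e+5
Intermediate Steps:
S = -95/24 (S = -3 + 138/(-144) = -3 + 138*(-1/144) = -3 - 23/24 = -95/24 ≈ -3.9583)
B(E) = -384/331 (B(E) = (86 - 6)/(-65 - 95/24) = 80/(-1655/24) = 80*(-24/1655) = -384/331)
B(20)/(1/(47619 + 57846)) = -384/(331*(1/(47619 + 57846))) = -384/(331*(1/105465)) = -384/(331*1/105465) = -384/331*105465 = -40498560/331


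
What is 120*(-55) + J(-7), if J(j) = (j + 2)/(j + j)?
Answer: -92395/14 ≈ -6599.6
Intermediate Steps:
J(j) = (2 + j)/(2*j) (J(j) = (2 + j)/((2*j)) = (2 + j)*(1/(2*j)) = (2 + j)/(2*j))
120*(-55) + J(-7) = 120*(-55) + (½)*(2 - 7)/(-7) = -6600 + (½)*(-⅐)*(-5) = -6600 + 5/14 = -92395/14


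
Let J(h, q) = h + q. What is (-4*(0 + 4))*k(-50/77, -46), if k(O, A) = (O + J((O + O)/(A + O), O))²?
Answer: -30888062500/1195292329 ≈ -25.841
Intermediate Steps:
k(O, A) = (2*O + 2*O/(A + O))² (k(O, A) = (O + ((O + O)/(A + O) + O))² = (O + ((2*O)/(A + O) + O))² = (O + (2*O/(A + O) + O))² = (O + (O + 2*O/(A + O)))² = (2*O + 2*O/(A + O))²)
(-4*(0 + 4))*k(-50/77, -46) = (-4*(0 + 4))*(4*(-50/77)²*(1 - 46 - 50/77)²/(-46 - 50/77)²) = (-4*4)*(4*(-50*1/77)²*(1 - 46 - 50*1/77)²/(-46 - 50*1/77)²) = -64*(-50/77)²*(1 - 46 - 50/77)²/(-46 - 50/77)² = -64*2500*(-3515/77)²/(5929*(-3592/77)²) = -64*2500*5929*12355225/(5929*12902464*5929) = -16*7722015625/4781169316 = -30888062500/1195292329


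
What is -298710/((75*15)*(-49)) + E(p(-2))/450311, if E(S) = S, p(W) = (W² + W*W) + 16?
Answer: 2989193818/551630975 ≈ 5.4188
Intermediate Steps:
p(W) = 16 + 2*W² (p(W) = (W² + W²) + 16 = 2*W² + 16 = 16 + 2*W²)
-298710/((75*15)*(-49)) + E(p(-2))/450311 = -298710/((75*15)*(-49)) + (16 + 2*(-2)²)/450311 = -298710/(1125*(-49)) + (16 + 2*4)*(1/450311) = -298710/(-55125) + (16 + 8)*(1/450311) = -298710*(-1/55125) + 24*(1/450311) = 6638/1225 + 24/450311 = 2989193818/551630975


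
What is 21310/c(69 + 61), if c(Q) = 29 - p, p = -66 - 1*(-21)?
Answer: 10655/37 ≈ 287.97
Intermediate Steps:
p = -45 (p = -66 + 21 = -45)
c(Q) = 74 (c(Q) = 29 - 1*(-45) = 29 + 45 = 74)
21310/c(69 + 61) = 21310/74 = 21310*(1/74) = 10655/37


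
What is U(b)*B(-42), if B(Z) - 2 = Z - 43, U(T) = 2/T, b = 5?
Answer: -166/5 ≈ -33.200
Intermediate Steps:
B(Z) = -41 + Z (B(Z) = 2 + (Z - 43) = 2 + (-43 + Z) = -41 + Z)
U(b)*B(-42) = (2/5)*(-41 - 42) = (2*(1/5))*(-83) = (2/5)*(-83) = -166/5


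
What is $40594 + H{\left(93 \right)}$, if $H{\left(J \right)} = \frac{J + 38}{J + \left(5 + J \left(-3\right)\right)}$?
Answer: $\frac{7347383}{181} \approx 40593.0$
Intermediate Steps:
$H{\left(J \right)} = \frac{38 + J}{5 - 2 J}$ ($H{\left(J \right)} = \frac{38 + J}{J - \left(-5 + 3 J\right)} = \frac{38 + J}{5 - 2 J}$)
$40594 + H{\left(93 \right)} = 40594 + \frac{-38 - 93}{-5 + 2 \cdot 93} = 40594 + \frac{-38 - 93}{-5 + 186} = 40594 + \frac{1}{181} \left(-131\right) = 40594 - \frac{131}{181} = \frac{7347383}{181}$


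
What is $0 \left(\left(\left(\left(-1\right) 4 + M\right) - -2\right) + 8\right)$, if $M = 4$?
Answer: $0$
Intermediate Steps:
$0 \left(\left(\left(\left(-1\right) 4 + M\right) - -2\right) + 8\right) = 0 \left(\left(\left(\left(-1\right) 4 + 4\right) - -2\right) + 8\right) = 0 \left(\left(\left(-4 + 4\right) + 2\right) + 8\right) = 0 \left(\left(0 + 2\right) + 8\right) = 0 \left(2 + 8\right) = 0 \cdot 10 = 0$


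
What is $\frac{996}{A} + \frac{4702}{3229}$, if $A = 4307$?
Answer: $\frac{23467598}{13907303} \approx 1.6874$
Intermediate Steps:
$\frac{996}{A} + \frac{4702}{3229} = \frac{996}{4307} + \frac{4702}{3229} = \frac{23467598}{13907303}$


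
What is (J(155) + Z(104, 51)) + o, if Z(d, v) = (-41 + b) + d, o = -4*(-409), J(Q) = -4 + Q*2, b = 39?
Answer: 2044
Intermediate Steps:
J(Q) = -4 + 2*Q
o = 1636
Z(d, v) = -2 + d (Z(d, v) = (-41 + 39) + d = -2 + d)
(J(155) + Z(104, 51)) + o = ((-4 + 2*155) + (-2 + 104)) + 1636 = ((-4 + 310) + 102) + 1636 = (306 + 102) + 1636 = 408 + 1636 = 2044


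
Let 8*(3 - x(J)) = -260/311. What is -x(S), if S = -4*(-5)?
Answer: -1931/622 ≈ -3.1045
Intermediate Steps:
S = 20
x(J) = 1931/622 (x(J) = 3 - (-65)/(2*311) = 3 - ⅛*(-260/311) = 3 + 65/622 = 1931/622)
-x(S) = -1*1931/622 = -1931/622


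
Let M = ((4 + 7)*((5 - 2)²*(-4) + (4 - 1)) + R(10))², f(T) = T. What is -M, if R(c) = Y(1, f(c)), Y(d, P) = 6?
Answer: -127449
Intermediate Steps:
R(c) = 6
M = 127449 (M = ((4 + 7)*((5 - 2)²*(-4) + (4 - 1)) + 6)² = (11*(3²*(-4) + 3) + 6)² = (11*(9*(-4) + 3) + 6)² = (11*(-36 + 3) + 6)² = (11*(-33) + 6)² = (-363 + 6)² = (-357)² = 127449)
-M = -1*127449 = -127449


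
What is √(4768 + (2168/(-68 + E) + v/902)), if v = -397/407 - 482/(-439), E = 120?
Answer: √174481575683832538602/190465418 ≈ 69.352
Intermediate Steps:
v = 21891/178673 (v = -397*1/407 - 482*(-1/439) = -397/407 + 482/439 = 21891/178673 ≈ 0.12252)
√(4768 + (2168/(-68 + E) + v/902)) = √(4768 + (2168/(-68 + 120) + (21891/178673)/902)) = √(4768 + (2168/52 + (21891/178673)*(1/902))) = √(4768 + (2168*(1/52) + 21891/161163046)) = √(4768 + (542/13 + 21891/161163046)) = √(4768 + 87350655515/2095119598) = √(10076880898779/2095119598) = √174481575683832538602/190465418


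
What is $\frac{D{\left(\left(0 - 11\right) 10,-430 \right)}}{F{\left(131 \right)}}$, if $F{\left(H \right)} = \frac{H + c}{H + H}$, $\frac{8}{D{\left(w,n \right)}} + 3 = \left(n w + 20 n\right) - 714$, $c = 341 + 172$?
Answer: $\frac{524}{6115263} \approx 8.5687 \cdot 10^{-5}$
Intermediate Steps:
$c = 513$
$D{\left(w,n \right)} = \frac{8}{-717 + 20 n + n w}$ ($D{\left(w,n \right)} = \frac{8}{-3 - \left(714 - 20 n - n w\right)} = \frac{8}{-3 + \left(-714 + 20 n + n w\right)} = \frac{8}{-717 + 20 n + n w}$)
$F{\left(H \right)} = \frac{513 + H}{2 H}$ ($F{\left(H \right)} = \frac{H + 513}{H + H} = \frac{513 + H}{2 H}$)
$\frac{D{\left(\left(0 - 11\right) 10,-430 \right)}}{F{\left(131 \right)}} = \frac{8 \frac{1}{-717 + 20 \left(-430\right) - 430 \left(0 - 11\right) 10}}{\frac{1}{2} \cdot \frac{1}{131} \left(513 + 131\right)} = \frac{8 \frac{1}{-717 - 8600 - 430 \left(\left(-11\right) 10\right)}}{\frac{1}{2} \cdot \frac{1}{131} \cdot 644} = \frac{8 \frac{1}{-717 - 8600 - -47300}}{\frac{322}{131}} = \frac{8}{-717 - 8600 + 47300} \cdot \frac{131}{322} = \frac{8}{37983} \cdot \frac{131}{322} = \frac{524}{6115263}$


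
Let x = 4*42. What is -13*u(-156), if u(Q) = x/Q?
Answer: 14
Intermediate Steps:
x = 168
u(Q) = 168/Q
-13*u(-156) = -2184/(-156) = -2184*(-1)/156 = -13*(-14/13) = 14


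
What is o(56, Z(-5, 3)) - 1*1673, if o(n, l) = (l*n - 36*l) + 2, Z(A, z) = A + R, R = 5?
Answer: -1671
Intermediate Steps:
Z(A, z) = 5 + A (Z(A, z) = A + 5 = 5 + A)
o(n, l) = 2 - 36*l + l*n (o(n, l) = (-36*l + l*n) + 2 = 2 - 36*l + l*n)
o(56, Z(-5, 3)) - 1*1673 = (2 - 36*(5 - 5) + (5 - 5)*56) - 1*1673 = (2 - 36*0 + 0*56) - 1673 = (2 + 0 + 0) - 1673 = 2 - 1673 = -1671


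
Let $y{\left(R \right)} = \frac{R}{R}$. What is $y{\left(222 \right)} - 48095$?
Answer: $-48094$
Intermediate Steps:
$y{\left(R \right)} = 1$
$y{\left(222 \right)} - 48095 = 1 - 48095 = -48094$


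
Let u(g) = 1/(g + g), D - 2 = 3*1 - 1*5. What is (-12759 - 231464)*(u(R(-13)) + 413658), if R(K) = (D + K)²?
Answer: -34146381878315/338 ≈ -1.0102e+11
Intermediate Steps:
D = 0 (D = 2 + (3*1 - 1*5) = 2 + (3 - 5) = 2 - 2 = 0)
R(K) = K² (R(K) = (0 + K)² = K²)
u(g) = 1/(2*g)
(-12759 - 231464)*(u(R(-13)) + 413658) = (-12759 - 231464)*(1/(2*((-13)²)) + 413658) = -244223*((½)/169 + 413658) = -244223*((½)*(1/169) + 413658) = -244223*(1/338 + 413658) = -244223*139816405/338 = -34146381878315/338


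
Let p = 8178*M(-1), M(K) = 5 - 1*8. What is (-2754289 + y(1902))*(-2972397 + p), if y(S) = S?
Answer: 8248713924297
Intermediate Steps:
M(K) = -3 (M(K) = 5 - 8 = -3)
p = -24534 (p = 8178*(-3) = -24534)
(-2754289 + y(1902))*(-2972397 + p) = (-2754289 + 1902)*(-2972397 - 24534) = -2752387*(-2996931) = 8248713924297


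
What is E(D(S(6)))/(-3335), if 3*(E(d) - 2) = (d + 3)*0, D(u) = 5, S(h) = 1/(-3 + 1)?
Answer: -2/3335 ≈ -0.00059970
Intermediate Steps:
S(h) = -½ (S(h) = 1/(-2) = -½)
E(d) = 2 (E(d) = 2 + ((d + 3)*0)/3 = 2 + ((3 + d)*0)/3 = 2 + (⅓)*0 = 2 + 0 = 2)
E(D(S(6)))/(-3335) = 2/(-3335) = 2*(-1/3335) = -2/3335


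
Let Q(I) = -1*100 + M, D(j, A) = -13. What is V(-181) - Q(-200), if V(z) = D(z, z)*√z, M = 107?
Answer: -7 - 13*I*√181 ≈ -7.0 - 174.9*I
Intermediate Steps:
V(z) = -13*√z
Q(I) = 7 (Q(I) = -1*100 + 107 = -100 + 107 = 7)
V(-181) - Q(-200) = -13*I*√181 - 1*7 = -13*I*√181 - 7 = -7 - 13*I*√181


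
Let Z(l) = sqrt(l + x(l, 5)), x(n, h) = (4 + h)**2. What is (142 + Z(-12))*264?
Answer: 37488 + 264*sqrt(69) ≈ 39681.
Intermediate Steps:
Z(l) = sqrt(81 + l) (Z(l) = sqrt(l + (4 + 5)**2) = sqrt(l + 9**2) = sqrt(l + 81) = sqrt(81 + l))
(142 + Z(-12))*264 = (142 + sqrt(81 - 12))*264 = (142 + sqrt(69))*264 = 37488 + 264*sqrt(69)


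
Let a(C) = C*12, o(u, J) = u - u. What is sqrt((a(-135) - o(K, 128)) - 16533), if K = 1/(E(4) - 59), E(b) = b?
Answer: 3*I*sqrt(2017) ≈ 134.73*I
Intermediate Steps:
K = -1/55 (K = 1/(4 - 59) = 1/(-55) = -1/55 ≈ -0.018182)
o(u, J) = 0
a(C) = 12*C
sqrt((a(-135) - o(K, 128)) - 16533) = sqrt((12*(-135) - 1*0) - 16533) = sqrt((-1620 + 0) - 16533) = sqrt(-1620 - 16533) = sqrt(-18153) = 3*I*sqrt(2017)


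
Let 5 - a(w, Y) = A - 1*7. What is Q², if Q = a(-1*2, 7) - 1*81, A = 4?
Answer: 5329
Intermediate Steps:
a(w, Y) = 8 (a(w, Y) = 5 - (4 - 1*7) = 5 - (4 - 7) = 5 - 1*(-3) = 5 + 3 = 8)
Q = -73 (Q = 8 - 1*81 = 8 - 81 = -73)
Q² = (-73)² = 5329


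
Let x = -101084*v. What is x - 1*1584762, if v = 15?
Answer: -3101022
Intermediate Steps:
x = -1516260 (x = -101084*15 = -1516260)
x - 1*1584762 = -1516260 - 1*1584762 = -1516260 - 1584762 = -3101022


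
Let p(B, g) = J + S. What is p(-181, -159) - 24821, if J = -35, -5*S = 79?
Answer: -124359/5 ≈ -24872.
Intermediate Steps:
S = -79/5 (S = -⅕*79 = -79/5 ≈ -15.800)
p(B, g) = -254/5 (p(B, g) = -35 - 79/5 = -254/5)
p(-181, -159) - 24821 = -254/5 - 24821 = -124359/5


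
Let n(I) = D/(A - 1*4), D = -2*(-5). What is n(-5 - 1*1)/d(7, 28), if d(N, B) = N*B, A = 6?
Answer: 5/196 ≈ 0.025510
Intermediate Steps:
D = 10
d(N, B) = B*N
n(I) = 5 (n(I) = 10/(6 - 1*4) = 10/(6 - 4) = 10/2 = 10*(½) = 5)
n(-5 - 1*1)/d(7, 28) = 5/((28*7)) = 5/196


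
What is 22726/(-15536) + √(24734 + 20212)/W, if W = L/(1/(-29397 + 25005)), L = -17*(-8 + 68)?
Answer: -11363/7768 + √4994/1493280 ≈ -1.4627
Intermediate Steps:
L = -1020 (L = -17*60 = -1020)
W = 4479840 (W = -1020/(1/(-29397 + 25005)) = -1020/(1/(-4392)) = -1020/(-1/4392) = -1020*(-4392) = 4479840)
22726/(-15536) + √(24734 + 20212)/W = 22726/(-15536) + √(24734 + 20212)/4479840 = 22726*(-1/15536) + √44946*(1/4479840) = -11363/7768 + (3*√4994)*(1/4479840) = -11363/7768 + √4994/1493280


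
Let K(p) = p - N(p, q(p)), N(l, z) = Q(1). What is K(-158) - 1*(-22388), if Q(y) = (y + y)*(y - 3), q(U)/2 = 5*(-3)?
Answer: 22234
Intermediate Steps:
q(U) = -30 (q(U) = 2*(5*(-3)) = 2*(-15) = -30)
Q(y) = 2*y*(-3 + y) (Q(y) = (2*y)*(-3 + y) = 2*y*(-3 + y))
N(l, z) = -4 (N(l, z) = 2*1*(-3 + 1) = 2*1*(-2) = -4)
K(p) = 4 + p (K(p) = p - 1*(-4) = p + 4 = 4 + p)
K(-158) - 1*(-22388) = (4 - 158) - 1*(-22388) = -154 + 22388 = 22234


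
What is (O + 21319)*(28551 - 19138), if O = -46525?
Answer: -237264078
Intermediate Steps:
(O + 21319)*(28551 - 19138) = (-46525 + 21319)*(28551 - 19138) = -25206*9413 = -237264078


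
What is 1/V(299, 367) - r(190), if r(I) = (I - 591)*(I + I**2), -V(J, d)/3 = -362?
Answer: 15803786941/1086 ≈ 1.4552e+7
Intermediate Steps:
V(J, d) = 1086 (V(J, d) = -3*(-362) = 1086)
r(I) = (-591 + I)*(I + I**2)
1/V(299, 367) - r(190) = 1/1086 - 190*(-591 + 190**2 - 590*190) = 1/1086 - 190*(-591 + 36100 - 112100) = 1/1086 - 190*(-76591) = 1/1086 - 1*(-14552290) = 1/1086 + 14552290 = 15803786941/1086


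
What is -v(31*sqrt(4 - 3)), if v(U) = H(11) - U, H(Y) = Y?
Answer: 20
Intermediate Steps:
v(U) = 11 - U
-v(31*sqrt(4 - 3)) = -(11 - 31*sqrt(4 - 3)) = -(11 - 31*sqrt(1)) = -(11 - 31) = -1*(-20) = 20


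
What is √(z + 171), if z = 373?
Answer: 4*√34 ≈ 23.324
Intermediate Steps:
√(z + 171) = √(373 + 171) = √544 = 4*√34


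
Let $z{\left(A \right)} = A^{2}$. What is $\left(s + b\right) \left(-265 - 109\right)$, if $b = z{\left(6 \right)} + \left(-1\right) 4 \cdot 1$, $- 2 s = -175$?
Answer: $-44693$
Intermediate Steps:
$s = \frac{175}{2}$ ($s = \left(- \frac{1}{2}\right) \left(-175\right) = \frac{175}{2} \approx 87.5$)
$b = 32$ ($b = 6^{2} + \left(-1\right) 4 \cdot 1 = 36 - 4 = 32$)
$\left(s + b\right) \left(-265 - 109\right) = \left(\frac{175}{2} + 32\right) \left(-265 - 109\right) = \frac{239}{2} \left(-374\right) = -44693$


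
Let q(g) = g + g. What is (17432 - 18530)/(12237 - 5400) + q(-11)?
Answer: -50504/2279 ≈ -22.161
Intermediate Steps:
q(g) = 2*g
(17432 - 18530)/(12237 - 5400) + q(-11) = (17432 - 18530)/(12237 - 5400) + 2*(-11) = -1098/6837 - 22 = -1098*1/6837 - 22 = -366/2279 - 22 = -50504/2279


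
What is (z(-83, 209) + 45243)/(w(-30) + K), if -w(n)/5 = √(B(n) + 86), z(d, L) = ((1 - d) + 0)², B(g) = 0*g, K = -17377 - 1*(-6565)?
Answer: -282728394/58448597 + 261495*√86/116897194 ≈ -4.8165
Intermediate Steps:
K = -10812 (K = -17377 + 6565 = -10812)
B(g) = 0
z(d, L) = (1 - d)²
w(n) = -5*√86 (w(n) = -5*√(0 + 86) = -5*√86)
(z(-83, 209) + 45243)/(w(-30) + K) = ((-1 - 83)² + 45243)/(-5*√86 - 10812) = ((-84)² + 45243)/(-10812 - 5*√86) = (7056 + 45243)/(-10812 - 5*√86) = 52299/(-10812 - 5*√86)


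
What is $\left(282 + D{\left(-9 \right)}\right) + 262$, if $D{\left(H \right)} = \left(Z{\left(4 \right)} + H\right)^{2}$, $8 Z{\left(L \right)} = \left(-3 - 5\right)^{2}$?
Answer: $545$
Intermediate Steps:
$Z{\left(L \right)} = 8$ ($Z{\left(L \right)} = \frac{\left(-3 - 5\right)^{2}}{8} = \frac{\left(-8\right)^{2}}{8} = \frac{1}{8} \cdot 64 = 8$)
$D{\left(H \right)} = \left(8 + H\right)^{2}$
$\left(282 + D{\left(-9 \right)}\right) + 262 = \left(282 + \left(8 - 9\right)^{2}\right) + 262 = \left(282 + \left(-1\right)^{2}\right) + 262 = \left(282 + 1\right) + 262 = 283 + 262 = 545$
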